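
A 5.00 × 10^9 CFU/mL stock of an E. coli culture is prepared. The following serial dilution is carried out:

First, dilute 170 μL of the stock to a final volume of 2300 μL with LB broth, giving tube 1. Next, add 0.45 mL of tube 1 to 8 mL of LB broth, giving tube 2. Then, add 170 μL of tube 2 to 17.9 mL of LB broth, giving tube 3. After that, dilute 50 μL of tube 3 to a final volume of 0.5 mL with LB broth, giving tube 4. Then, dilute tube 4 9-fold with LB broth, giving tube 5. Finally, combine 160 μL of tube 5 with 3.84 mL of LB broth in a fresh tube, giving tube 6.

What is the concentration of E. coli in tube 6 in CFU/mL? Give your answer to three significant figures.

Step 1: 170 μL brought to 2300 μL → factor 2300/170 = 13.529
Step 2: 0.45 mL + 8 mL = 8.45 mL total → factor 8.45/0.45 = 18.778
Step 3: 170 μL + 17.9 mL = 18070 μL total → factor 18070/170 = 106.29
Step 4: 50 μL brought to 0.5 mL → factor 500/50 = 10
Step 5: 9-fold → factor 9
Step 6: 160 μL + 3.84 mL = 4000 μL total → factor 4000/160 = 25
Overall dilution factor = 13.529 × 18.778 × 106.29 × 10 × 9 × 25 = 6.076 × 10^7
Final = 5.00 × 10^9 CFU/mL / 6.076 × 10^7 = 82.3 CFU/mL

82.3 CFU/mL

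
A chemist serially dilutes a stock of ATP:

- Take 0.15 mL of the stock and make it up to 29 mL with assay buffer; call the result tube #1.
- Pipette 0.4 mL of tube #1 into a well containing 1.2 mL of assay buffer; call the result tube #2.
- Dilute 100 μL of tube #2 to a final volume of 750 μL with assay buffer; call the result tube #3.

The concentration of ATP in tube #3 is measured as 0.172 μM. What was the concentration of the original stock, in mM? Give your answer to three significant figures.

0.998 mM

Step 1: 0.15 mL brought to 29 mL → factor 29/0.15 = 193.33
Step 2: 0.4 mL + 1.2 mL = 1.6 mL total → factor 1.6/0.4 = 4
Step 3: 100 μL brought to 750 μL → factor 750/100 = 7.5
Overall dilution factor = 193.33 × 4 × 7.5 = 5800
Stock = 0.172 μM × 5800 = 997.6 μM = 0.998 mM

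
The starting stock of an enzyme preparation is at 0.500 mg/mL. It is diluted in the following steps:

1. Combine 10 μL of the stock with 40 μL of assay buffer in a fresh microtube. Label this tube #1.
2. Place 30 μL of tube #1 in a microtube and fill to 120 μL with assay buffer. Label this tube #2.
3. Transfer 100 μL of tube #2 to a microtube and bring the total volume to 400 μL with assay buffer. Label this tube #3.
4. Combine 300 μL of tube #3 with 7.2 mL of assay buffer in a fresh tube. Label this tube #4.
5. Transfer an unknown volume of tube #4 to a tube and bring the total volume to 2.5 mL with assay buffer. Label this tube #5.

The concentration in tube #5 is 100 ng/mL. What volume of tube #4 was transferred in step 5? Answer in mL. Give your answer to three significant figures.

Step 1: 10 μL + 40 μL = 50 μL total → factor 50/10 = 5
Step 2: 30 μL brought to 120 μL → factor 120/30 = 4
Step 3: 100 μL brought to 400 μL → factor 400/100 = 4
Step 4: 300 μL + 7.2 mL = 7500 μL total → factor 7500/300 = 25
Step 5: v brought to 2.5 mL → factor = 2.5 mL/v
Product of known-step factors = 2000
Overall factor = 0.500 mg/mL / (100 ng/mL) = 5000
Step-5 factor = 5000 / 2000 = 2.5
v = 2.5 mL / 2.5 = 1.00 mL

1.00 mL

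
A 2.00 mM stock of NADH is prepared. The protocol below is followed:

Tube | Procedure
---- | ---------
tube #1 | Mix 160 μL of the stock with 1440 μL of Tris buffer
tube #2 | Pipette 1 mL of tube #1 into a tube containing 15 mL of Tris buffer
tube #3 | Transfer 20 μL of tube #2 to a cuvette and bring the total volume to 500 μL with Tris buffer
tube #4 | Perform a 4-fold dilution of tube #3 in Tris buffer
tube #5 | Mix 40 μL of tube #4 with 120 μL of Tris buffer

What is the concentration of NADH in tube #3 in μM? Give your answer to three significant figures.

Step 1: 160 μL + 1440 μL = 1600 μL total → factor 1600/160 = 10
Step 2: 1 mL + 15 mL = 16 mL total → factor 16/1 = 16
Step 3: 20 μL brought to 500 μL → factor 500/20 = 25
Dilution factor through tube #3 = 10 × 16 × 25 = 4000
[tube #3] = 2.00 mM / 4000 = 0.0005000 mM = 0.500 μM

0.500 μM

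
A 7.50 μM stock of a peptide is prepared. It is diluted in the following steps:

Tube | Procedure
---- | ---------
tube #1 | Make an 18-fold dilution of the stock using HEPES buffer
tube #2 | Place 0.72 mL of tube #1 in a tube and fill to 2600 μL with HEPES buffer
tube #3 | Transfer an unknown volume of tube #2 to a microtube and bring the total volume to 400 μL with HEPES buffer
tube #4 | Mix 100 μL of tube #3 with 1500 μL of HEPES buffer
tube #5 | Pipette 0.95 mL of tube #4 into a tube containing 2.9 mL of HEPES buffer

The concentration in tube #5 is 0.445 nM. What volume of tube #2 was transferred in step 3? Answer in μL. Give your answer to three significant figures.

100 μL

Step 1: 18-fold → factor 18
Step 2: 0.72 mL brought to 2600 μL → factor 2.6/0.72 = 3.6111
Step 3: v brought to 400 μL → factor = 400 μL/v
Step 4: 100 μL + 1500 μL = 1600 μL total → factor 1600/100 = 16
Step 5: 0.95 mL + 2.9 mL = 3.85 mL total → factor 3.85/0.95 = 4.0526
Product of known-step factors = 4214.7
Overall factor = 7.50 μM / (0.445 nM) = 16854
Step-3 factor = 16854 / 4214.7 = 3.9988
v = 400 μL / 3.9988 = 100 μL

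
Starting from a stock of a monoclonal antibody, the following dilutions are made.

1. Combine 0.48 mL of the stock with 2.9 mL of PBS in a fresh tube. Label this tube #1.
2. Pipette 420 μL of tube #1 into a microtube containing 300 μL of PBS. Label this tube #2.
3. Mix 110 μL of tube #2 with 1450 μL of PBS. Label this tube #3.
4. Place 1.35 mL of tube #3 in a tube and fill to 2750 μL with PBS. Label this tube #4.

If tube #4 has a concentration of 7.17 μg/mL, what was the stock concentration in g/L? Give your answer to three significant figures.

2.50 g/L

Step 1: 0.48 mL + 2.9 mL = 3.38 mL total → factor 3.38/0.48 = 7.0417
Step 2: 420 μL + 300 μL = 720 μL total → factor 720/420 = 1.7143
Step 3: 110 μL + 1450 μL = 1560 μL total → factor 1560/110 = 14.182
Step 4: 1.35 mL brought to 2750 μL → factor 2.75/1.35 = 2.037
Overall dilution factor = 7.0417 × 1.7143 × 14.182 × 2.037 = 348.73
Stock = 7.17 μg/mL × 348.73 = 2500 μg/mL = 2.50 g/L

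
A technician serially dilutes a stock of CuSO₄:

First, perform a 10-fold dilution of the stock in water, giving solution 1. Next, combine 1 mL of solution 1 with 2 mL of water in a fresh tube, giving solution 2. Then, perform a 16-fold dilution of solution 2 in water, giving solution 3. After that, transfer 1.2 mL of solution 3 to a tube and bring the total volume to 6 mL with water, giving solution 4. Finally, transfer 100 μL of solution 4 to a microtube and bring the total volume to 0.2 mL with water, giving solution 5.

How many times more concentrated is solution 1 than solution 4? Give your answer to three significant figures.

240

Step 1: 10-fold → factor 10
Step 2: 1 mL + 2 mL = 3 mL total → factor 3/1 = 3
Step 3: 16-fold → factor 16
Step 4: 1.2 mL brought to 6 mL → factor 6/1.2 = 5
Dilution factor to solution 1 = 10; to solution 4 = 2400
[solution 1]/[solution 4] = (factor to solution 4)/(factor to solution 1) = 2400/10 = 240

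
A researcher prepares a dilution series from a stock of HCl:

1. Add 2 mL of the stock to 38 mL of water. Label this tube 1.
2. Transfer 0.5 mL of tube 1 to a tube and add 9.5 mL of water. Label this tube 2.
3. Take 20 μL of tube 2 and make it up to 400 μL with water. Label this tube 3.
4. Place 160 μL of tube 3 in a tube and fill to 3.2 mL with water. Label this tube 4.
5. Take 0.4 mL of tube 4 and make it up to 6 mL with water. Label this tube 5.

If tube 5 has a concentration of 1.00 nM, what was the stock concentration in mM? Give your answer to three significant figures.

2.40 mM

Step 1: 2 mL + 38 mL = 40 mL total → factor 40/2 = 20
Step 2: 0.5 mL + 9.5 mL = 10 mL total → factor 10/0.5 = 20
Step 3: 20 μL brought to 400 μL → factor 400/20 = 20
Step 4: 160 μL brought to 3.2 mL → factor 3200/160 = 20
Step 5: 0.4 mL brought to 6 mL → factor 6/0.4 = 15
Overall dilution factor = 20 × 20 × 20 × 20 × 15 = 2.4 × 10^6
Stock = 1.00 nM × 2.4 × 10^6 = 2.400 × 10^6 nM = 2.40 mM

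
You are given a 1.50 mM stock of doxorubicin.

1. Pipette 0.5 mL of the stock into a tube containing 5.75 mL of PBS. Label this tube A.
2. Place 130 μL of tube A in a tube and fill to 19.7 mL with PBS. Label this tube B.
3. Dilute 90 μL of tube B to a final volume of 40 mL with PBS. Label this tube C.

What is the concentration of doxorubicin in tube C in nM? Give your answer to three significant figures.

1.78 nM

Step 1: 0.5 mL + 5.75 mL = 6.25 mL total → factor 6.25/0.5 = 12.5
Step 2: 130 μL brought to 19.7 mL → factor 19700/130 = 151.54
Step 3: 90 μL brought to 40 mL → factor 40000/90 = 444.44
Dilution factor through tube C = 12.5 × 151.54 × 444.44 = 8.4188 × 10^5
[tube C] = 1.50 mM / 8.4188 × 10^5 = 1.782 × 10^-6 mM = 1.78 nM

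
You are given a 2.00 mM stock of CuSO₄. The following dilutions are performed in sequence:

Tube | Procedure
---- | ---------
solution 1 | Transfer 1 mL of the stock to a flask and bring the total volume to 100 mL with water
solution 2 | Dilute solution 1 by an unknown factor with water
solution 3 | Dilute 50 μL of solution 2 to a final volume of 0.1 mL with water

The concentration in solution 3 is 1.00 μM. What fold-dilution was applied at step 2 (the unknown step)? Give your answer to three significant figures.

Step 1: 1 mL brought to 100 mL → factor 100/1 = 100
Step 2: unknown factor x
Step 3: 50 μL brought to 0.1 mL → factor 100/50 = 2
Product of known-step factors = 200
Overall factor = 2.00 mM / (1.00 μM) = 2000
x = 2000 / 200 = 10.0

10.0-fold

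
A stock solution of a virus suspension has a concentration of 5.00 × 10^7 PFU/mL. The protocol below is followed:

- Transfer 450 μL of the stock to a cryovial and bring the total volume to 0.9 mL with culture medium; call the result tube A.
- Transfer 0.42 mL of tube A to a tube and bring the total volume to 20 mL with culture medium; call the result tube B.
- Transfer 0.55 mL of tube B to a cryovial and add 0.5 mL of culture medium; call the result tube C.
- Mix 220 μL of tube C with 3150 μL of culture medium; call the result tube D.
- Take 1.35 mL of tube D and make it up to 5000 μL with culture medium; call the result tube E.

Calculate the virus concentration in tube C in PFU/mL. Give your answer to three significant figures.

Step 1: 450 μL brought to 0.9 mL → factor 900/450 = 2
Step 2: 0.42 mL brought to 20 mL → factor 20/0.42 = 47.619
Step 3: 0.55 mL + 0.5 mL = 1.05 mL total → factor 1.05/0.55 = 1.9091
Dilution factor through tube C = 2 × 47.619 × 1.9091 = 181.82
[tube C] = 5.00 × 10^7 PFU/mL / 181.82 = 2.75 × 10^5 PFU/mL

2.75 × 10^5 PFU/mL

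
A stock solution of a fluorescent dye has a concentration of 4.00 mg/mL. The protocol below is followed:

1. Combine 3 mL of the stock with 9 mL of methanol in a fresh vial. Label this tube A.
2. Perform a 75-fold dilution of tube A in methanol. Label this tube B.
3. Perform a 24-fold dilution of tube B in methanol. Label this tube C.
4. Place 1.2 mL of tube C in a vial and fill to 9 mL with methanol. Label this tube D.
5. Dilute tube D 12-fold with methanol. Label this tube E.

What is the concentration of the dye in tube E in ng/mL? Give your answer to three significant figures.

6.17 ng/mL

Step 1: 3 mL + 9 mL = 12 mL total → factor 12/3 = 4
Step 2: 75-fold → factor 75
Step 3: 24-fold → factor 24
Step 4: 1.2 mL brought to 9 mL → factor 9/1.2 = 7.5
Step 5: 12-fold → factor 12
Overall dilution factor = 4 × 75 × 24 × 7.5 × 12 = 6.48 × 10^5
Final = 4.00 mg/mL / 6.48 × 10^5 = 6.173 × 10^-6 mg/mL = 6.17 ng/mL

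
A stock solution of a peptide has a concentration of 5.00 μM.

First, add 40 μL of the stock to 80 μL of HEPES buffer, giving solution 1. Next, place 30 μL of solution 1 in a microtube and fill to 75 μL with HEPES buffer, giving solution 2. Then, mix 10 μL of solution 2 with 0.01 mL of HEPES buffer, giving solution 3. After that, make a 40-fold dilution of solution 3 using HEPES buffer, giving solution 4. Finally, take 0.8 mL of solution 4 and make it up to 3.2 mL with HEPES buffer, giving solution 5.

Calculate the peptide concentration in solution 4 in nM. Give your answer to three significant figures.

8.33 nM

Step 1: 40 μL + 80 μL = 120 μL total → factor 120/40 = 3
Step 2: 30 μL brought to 75 μL → factor 75/30 = 2.5
Step 3: 10 μL + 0.01 mL = 20 μL total → factor 20/10 = 2
Step 4: 40-fold → factor 40
Dilution factor through solution 4 = 3 × 2.5 × 2 × 40 = 600
[solution 4] = 5.00 μM / 600 = 0.008333 μM = 8.33 nM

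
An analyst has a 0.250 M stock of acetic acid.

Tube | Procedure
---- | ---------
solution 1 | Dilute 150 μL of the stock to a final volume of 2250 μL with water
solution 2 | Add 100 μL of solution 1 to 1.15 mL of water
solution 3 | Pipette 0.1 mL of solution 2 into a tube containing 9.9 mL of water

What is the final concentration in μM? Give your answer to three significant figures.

13.3 μM

Step 1: 150 μL brought to 2250 μL → factor 2250/150 = 15
Step 2: 100 μL + 1.15 mL = 1250 μL total → factor 1250/100 = 12.5
Step 3: 0.1 mL + 9.9 mL = 10 mL total → factor 10/0.1 = 100
Overall dilution factor = 15 × 12.5 × 100 = 18750
Final = 0.250 M / 18750 = 1.333 × 10^-5 M = 13.3 μM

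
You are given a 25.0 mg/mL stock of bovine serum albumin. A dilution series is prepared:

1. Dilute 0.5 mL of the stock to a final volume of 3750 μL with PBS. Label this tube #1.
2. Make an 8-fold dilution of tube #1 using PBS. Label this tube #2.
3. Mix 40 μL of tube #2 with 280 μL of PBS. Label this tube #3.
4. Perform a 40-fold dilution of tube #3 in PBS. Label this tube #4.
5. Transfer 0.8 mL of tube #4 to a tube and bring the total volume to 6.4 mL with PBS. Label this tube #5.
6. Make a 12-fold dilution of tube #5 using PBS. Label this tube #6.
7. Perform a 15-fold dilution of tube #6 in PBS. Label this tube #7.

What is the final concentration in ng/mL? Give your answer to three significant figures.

Step 1: 0.5 mL brought to 3750 μL → factor 3.75/0.5 = 7.5
Step 2: 8-fold → factor 8
Step 3: 40 μL + 280 μL = 320 μL total → factor 320/40 = 8
Step 4: 40-fold → factor 40
Step 5: 0.8 mL brought to 6.4 mL → factor 6.4/0.8 = 8
Step 6: 12-fold → factor 12
Step 7: 15-fold → factor 15
Overall dilution factor = 7.5 × 8 × 8 × 40 × 8 × 12 × 15 = 2.7648 × 10^7
Final = 25.0 mg/mL / 2.7648 × 10^7 = 9.042 × 10^-7 mg/mL = 0.904 ng/mL

0.904 ng/mL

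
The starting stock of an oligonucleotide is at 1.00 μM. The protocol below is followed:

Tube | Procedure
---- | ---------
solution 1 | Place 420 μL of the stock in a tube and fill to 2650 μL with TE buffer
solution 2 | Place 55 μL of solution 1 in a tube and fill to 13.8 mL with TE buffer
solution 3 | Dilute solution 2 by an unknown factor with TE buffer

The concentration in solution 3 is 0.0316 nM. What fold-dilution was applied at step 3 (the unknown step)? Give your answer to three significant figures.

20.0-fold

Step 1: 420 μL brought to 2650 μL → factor 2650/420 = 6.3095
Step 2: 55 μL brought to 13.8 mL → factor 13800/55 = 250.91
Step 3: unknown factor x
Product of known-step factors = 1583.1
Overall factor = 1.00 μM / (0.0316 nM) = 31646
x = 31646 / 1583.1 = 20.0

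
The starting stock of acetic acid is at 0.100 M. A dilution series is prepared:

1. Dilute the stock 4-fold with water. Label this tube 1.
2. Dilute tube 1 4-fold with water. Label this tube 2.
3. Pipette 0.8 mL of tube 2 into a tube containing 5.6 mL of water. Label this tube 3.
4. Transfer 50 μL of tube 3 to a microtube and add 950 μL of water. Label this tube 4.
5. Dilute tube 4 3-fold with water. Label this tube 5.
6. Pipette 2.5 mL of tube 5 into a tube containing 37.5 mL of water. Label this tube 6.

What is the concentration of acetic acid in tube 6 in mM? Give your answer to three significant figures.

0.000814 mM

Step 1: 4-fold → factor 4
Step 2: 4-fold → factor 4
Step 3: 0.8 mL + 5.6 mL = 6.4 mL total → factor 6.4/0.8 = 8
Step 4: 50 μL + 950 μL = 1000 μL total → factor 1000/50 = 20
Step 5: 3-fold → factor 3
Step 6: 2.5 mL + 37.5 mL = 40 mL total → factor 40/2.5 = 16
Overall dilution factor = 4 × 4 × 8 × 20 × 3 × 16 = 1.2288 × 10^5
Final = 0.100 M / 1.2288 × 10^5 = 8.138 × 10^-7 M = 0.000814 mM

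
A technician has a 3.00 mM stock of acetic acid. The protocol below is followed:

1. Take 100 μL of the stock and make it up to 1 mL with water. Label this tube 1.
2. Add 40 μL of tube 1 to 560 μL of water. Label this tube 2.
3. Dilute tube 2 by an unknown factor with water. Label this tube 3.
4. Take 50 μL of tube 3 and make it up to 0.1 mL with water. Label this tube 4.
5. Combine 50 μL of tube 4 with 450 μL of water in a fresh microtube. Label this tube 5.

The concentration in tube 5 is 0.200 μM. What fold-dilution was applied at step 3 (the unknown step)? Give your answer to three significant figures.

5.00-fold

Step 1: 100 μL brought to 1 mL → factor 1000/100 = 10
Step 2: 40 μL + 560 μL = 600 μL total → factor 600/40 = 15
Step 3: unknown factor x
Step 4: 50 μL brought to 0.1 mL → factor 100/50 = 2
Step 5: 50 μL + 450 μL = 500 μL total → factor 500/50 = 10
Product of known-step factors = 3000
Overall factor = 3.00 mM / (0.200 μM) = 15000
x = 15000 / 3000 = 5.00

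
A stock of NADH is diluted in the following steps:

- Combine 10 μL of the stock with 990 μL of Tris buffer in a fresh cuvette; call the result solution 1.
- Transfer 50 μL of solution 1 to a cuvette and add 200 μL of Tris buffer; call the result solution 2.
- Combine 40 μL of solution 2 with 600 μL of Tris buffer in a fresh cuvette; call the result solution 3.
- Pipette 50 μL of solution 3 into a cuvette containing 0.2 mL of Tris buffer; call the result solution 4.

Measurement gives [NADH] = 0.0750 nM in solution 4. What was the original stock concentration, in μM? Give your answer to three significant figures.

Step 1: 10 μL + 990 μL = 1000 μL total → factor 1000/10 = 100
Step 2: 50 μL + 200 μL = 250 μL total → factor 250/50 = 5
Step 3: 40 μL + 600 μL = 640 μL total → factor 640/40 = 16
Step 4: 50 μL + 0.2 mL = 250 μL total → factor 250/50 = 5
Overall dilution factor = 100 × 5 × 16 × 5 = 40000
Stock = 0.0750 nM × 40000 = 3000 nM = 3.00 μM

3.00 μM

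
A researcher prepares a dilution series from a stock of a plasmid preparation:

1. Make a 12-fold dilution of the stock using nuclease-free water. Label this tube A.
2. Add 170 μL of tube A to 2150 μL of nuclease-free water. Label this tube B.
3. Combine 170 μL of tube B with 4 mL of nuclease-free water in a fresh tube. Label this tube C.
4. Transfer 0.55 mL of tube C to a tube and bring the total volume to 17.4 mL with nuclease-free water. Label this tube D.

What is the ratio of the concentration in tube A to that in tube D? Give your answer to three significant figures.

Step 1: 12-fold → factor 12
Step 2: 170 μL + 2150 μL = 2320 μL total → factor 2320/170 = 13.647
Step 3: 170 μL + 4 mL = 4170 μL total → factor 4170/170 = 24.529
Step 4: 0.55 mL brought to 17.4 mL → factor 17.4/0.55 = 31.636
Dilution factor to tube A = 12; to tube D = 1.2708 × 10^5
[tube A]/[tube D] = (factor to tube D)/(factor to tube A) = 1.2708 × 10^5/12 = 1.06 × 10^4

1.06 × 10^4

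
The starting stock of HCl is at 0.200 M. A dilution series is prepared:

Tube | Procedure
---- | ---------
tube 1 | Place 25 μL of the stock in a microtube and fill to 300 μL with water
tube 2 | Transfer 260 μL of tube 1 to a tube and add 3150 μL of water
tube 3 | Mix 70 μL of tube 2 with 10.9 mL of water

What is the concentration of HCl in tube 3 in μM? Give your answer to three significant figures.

8.11 μM

Step 1: 25 μL brought to 300 μL → factor 300/25 = 12
Step 2: 260 μL + 3150 μL = 3410 μL total → factor 3410/260 = 13.115
Step 3: 70 μL + 10.9 mL = 10970 μL total → factor 10970/70 = 156.71
Dilution factor through tube 3 = 12 × 13.115 × 156.71 = 24664
[tube 3] = 0.200 M / 24664 = 8.109 × 10^-6 M = 8.11 μM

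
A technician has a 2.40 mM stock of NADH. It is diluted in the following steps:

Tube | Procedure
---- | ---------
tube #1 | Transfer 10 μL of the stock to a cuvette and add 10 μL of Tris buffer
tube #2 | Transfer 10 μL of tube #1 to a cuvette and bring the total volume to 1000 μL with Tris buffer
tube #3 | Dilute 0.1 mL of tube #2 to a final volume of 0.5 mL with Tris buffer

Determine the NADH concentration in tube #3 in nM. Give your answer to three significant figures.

Step 1: 10 μL + 10 μL = 20 μL total → factor 20/10 = 2
Step 2: 10 μL brought to 1000 μL → factor 1000/10 = 100
Step 3: 0.1 mL brought to 0.5 mL → factor 0.5/0.1 = 5
Overall dilution factor = 2 × 100 × 5 = 1000
Final = 2.40 mM / 1000 = 0.002400 mM = 2.40 × 10^3 nM

2.40 × 10^3 nM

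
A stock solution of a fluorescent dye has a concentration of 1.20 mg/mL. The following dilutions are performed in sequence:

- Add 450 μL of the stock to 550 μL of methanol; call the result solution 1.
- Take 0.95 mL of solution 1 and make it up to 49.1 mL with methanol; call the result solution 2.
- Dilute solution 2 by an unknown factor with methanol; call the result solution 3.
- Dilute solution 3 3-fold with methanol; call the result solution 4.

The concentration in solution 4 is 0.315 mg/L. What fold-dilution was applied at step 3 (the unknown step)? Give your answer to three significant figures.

Step 1: 450 μL + 550 μL = 1000 μL total → factor 1000/450 = 2.2222
Step 2: 0.95 mL brought to 49.1 mL → factor 49.1/0.95 = 51.684
Step 3: unknown factor x
Step 4: 3-fold → factor 3
Product of known-step factors = 344.56
Overall factor = 1.20 mg/mL / (0.315 mg/L) = 3809.5
x = 3809.5 / 344.56 = 11.1

11.1-fold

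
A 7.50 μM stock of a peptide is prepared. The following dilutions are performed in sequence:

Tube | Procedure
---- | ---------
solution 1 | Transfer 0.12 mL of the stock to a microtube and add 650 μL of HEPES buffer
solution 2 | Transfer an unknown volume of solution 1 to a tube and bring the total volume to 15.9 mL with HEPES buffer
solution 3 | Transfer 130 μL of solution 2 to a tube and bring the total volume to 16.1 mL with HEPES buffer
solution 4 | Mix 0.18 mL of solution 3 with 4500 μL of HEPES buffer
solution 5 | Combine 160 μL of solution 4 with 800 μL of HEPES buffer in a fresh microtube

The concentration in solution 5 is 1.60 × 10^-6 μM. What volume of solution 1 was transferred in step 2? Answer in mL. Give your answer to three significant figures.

Step 1: 0.12 mL + 650 μL = 0.77 mL total → factor 0.77/0.12 = 6.4167
Step 2: v brought to 15.9 mL → factor = 15.9 mL/v
Step 3: 130 μL brought to 16.1 mL → factor 16100/130 = 123.85
Step 4: 0.18 mL + 4500 μL = 4.68 mL total → factor 4.68/0.18 = 26
Step 5: 160 μL + 800 μL = 960 μL total → factor 960/160 = 6
Product of known-step factors = 1.2397 × 10^5
Overall factor = 7.50 μM / (1.60 × 10^-6 μM) = 4.6875 × 10^6
Step-2 factor = 4.6875 × 10^6 / 1.2397 × 10^5 = 37.812
v = 15.9 mL / 37.812 = 0.421 mL

0.421 mL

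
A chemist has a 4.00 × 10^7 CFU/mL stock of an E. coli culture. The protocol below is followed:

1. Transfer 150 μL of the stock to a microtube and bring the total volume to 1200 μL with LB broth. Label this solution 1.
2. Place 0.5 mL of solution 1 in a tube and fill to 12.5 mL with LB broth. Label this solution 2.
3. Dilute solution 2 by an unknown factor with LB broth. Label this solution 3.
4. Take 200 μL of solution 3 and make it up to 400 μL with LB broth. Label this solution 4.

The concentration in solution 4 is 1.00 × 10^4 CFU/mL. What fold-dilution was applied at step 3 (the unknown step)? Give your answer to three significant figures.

10.0-fold

Step 1: 150 μL brought to 1200 μL → factor 1200/150 = 8
Step 2: 0.5 mL brought to 12.5 mL → factor 12.5/0.5 = 25
Step 3: unknown factor x
Step 4: 200 μL brought to 400 μL → factor 400/200 = 2
Product of known-step factors = 400
Overall factor = 4.00 × 10^7 CFU/mL / (1.00 × 10^4 CFU/mL) = 4000
x = 4000 / 400 = 10.0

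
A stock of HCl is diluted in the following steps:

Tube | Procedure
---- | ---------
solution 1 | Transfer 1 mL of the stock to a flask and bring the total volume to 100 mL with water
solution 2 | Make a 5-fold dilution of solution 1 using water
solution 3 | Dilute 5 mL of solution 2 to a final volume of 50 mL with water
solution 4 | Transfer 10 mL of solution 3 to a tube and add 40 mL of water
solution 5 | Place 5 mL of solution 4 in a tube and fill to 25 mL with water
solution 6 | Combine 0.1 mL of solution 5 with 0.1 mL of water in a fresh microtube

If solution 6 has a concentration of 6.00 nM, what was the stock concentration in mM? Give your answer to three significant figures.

1.50 mM

Step 1: 1 mL brought to 100 mL → factor 100/1 = 100
Step 2: 5-fold → factor 5
Step 3: 5 mL brought to 50 mL → factor 50/5 = 10
Step 4: 10 mL + 40 mL = 50 mL total → factor 50/10 = 5
Step 5: 5 mL brought to 25 mL → factor 25/5 = 5
Step 6: 0.1 mL + 0.1 mL = 0.2 mL total → factor 0.2/0.1 = 2
Overall dilution factor = 100 × 5 × 10 × 5 × 5 × 2 = 2.5 × 10^5
Stock = 6.00 nM × 2.5 × 10^5 = 1.500 × 10^6 nM = 1.50 mM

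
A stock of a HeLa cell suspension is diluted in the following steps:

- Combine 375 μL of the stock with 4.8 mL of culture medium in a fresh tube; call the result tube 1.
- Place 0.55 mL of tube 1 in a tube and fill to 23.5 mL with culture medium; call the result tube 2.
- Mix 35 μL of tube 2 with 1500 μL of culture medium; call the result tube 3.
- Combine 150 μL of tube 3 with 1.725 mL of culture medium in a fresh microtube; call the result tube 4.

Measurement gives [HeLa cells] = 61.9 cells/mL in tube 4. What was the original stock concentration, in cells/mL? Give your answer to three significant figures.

Step 1: 375 μL + 4.8 mL = 5175 μL total → factor 5175/375 = 13.8
Step 2: 0.55 mL brought to 23.5 mL → factor 23.5/0.55 = 42.727
Step 3: 35 μL + 1500 μL = 1535 μL total → factor 1535/35 = 43.857
Step 4: 150 μL + 1.725 mL = 1875 μL total → factor 1875/150 = 12.5
Overall dilution factor = 13.8 × 42.727 × 43.857 × 12.5 = 3.2325 × 10^5
Stock = 61.9 cells/mL × 3.2325 × 10^5 = 2.00 × 10^7 cells/mL

2.00 × 10^7 cells/mL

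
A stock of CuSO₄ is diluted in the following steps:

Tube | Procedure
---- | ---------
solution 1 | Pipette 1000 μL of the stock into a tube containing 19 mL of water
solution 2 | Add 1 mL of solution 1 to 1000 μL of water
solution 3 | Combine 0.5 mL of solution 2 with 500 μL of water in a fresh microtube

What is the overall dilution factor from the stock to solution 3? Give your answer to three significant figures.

Step 1: 1000 μL + 19 mL = 20000 μL total → factor 20000/1000 = 20
Step 2: 1 mL + 1000 μL = 2 mL total → factor 2/1 = 2
Step 3: 0.5 mL + 500 μL = 1 mL total → factor 1/0.5 = 2
Overall dilution factor = 20 × 2 × 2 = 80

80.0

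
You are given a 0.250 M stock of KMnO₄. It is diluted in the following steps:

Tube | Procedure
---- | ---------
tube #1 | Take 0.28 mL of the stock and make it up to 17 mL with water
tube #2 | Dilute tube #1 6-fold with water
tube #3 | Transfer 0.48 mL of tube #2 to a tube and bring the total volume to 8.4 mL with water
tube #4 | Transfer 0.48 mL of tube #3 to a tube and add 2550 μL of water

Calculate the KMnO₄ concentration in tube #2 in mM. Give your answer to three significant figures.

Step 1: 0.28 mL brought to 17 mL → factor 17/0.28 = 60.714
Step 2: 6-fold → factor 6
Dilution factor through tube #2 = 60.714 × 6 = 364.29
[tube #2] = 0.250 M / 364.29 = 0.0006863 M = 0.686 mM

0.686 mM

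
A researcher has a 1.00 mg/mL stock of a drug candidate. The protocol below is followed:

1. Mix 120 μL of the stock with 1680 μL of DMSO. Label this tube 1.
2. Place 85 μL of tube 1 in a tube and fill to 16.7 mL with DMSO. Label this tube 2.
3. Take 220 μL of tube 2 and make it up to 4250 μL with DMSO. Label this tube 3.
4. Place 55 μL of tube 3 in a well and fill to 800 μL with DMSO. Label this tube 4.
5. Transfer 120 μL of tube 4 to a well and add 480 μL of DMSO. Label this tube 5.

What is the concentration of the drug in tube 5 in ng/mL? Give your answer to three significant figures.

Step 1: 120 μL + 1680 μL = 1800 μL total → factor 1800/120 = 15
Step 2: 85 μL brought to 16.7 mL → factor 16700/85 = 196.47
Step 3: 220 μL brought to 4250 μL → factor 4250/220 = 19.318
Step 4: 55 μL brought to 800 μL → factor 800/55 = 14.545
Step 5: 120 μL + 480 μL = 600 μL total → factor 600/120 = 5
Overall dilution factor = 15 × 196.47 × 19.318 × 14.545 × 5 = 4.1405 × 10^6
Final = 1.00 mg/mL / 4.1405 × 10^6 = 2.415 × 10^-7 mg/mL = 0.242 ng/mL

0.242 ng/mL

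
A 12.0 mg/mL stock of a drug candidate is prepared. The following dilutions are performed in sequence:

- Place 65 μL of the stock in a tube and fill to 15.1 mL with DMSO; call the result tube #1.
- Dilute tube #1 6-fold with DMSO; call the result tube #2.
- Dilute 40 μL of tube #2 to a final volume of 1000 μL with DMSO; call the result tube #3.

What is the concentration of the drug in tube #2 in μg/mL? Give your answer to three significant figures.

Step 1: 65 μL brought to 15.1 mL → factor 15100/65 = 232.31
Step 2: 6-fold → factor 6
Dilution factor through tube #2 = 232.31 × 6 = 1393.8
[tube #2] = 12.0 mg/mL / 1393.8 = 0.008609 mg/mL = 8.61 μg/mL

8.61 μg/mL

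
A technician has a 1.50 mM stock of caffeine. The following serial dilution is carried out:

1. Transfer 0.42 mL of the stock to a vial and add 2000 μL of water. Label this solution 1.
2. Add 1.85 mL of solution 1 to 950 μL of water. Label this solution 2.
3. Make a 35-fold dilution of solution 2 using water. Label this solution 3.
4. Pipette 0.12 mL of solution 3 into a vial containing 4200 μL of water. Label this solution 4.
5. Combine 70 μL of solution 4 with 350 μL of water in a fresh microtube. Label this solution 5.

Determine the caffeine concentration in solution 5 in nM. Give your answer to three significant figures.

22.8 nM

Step 1: 0.42 mL + 2000 μL = 2.42 mL total → factor 2.42/0.42 = 5.7619
Step 2: 1.85 mL + 950 μL = 2.8 mL total → factor 2.8/1.85 = 1.5135
Step 3: 35-fold → factor 35
Step 4: 0.12 mL + 4200 μL = 4.32 mL total → factor 4.32/0.12 = 36
Step 5: 70 μL + 350 μL = 420 μL total → factor 420/70 = 6
Overall dilution factor = 5.7619 × 1.5135 × 35 × 36 × 6 = 65929
Final = 1.50 mM / 65929 = 2.275 × 10^-5 mM = 22.8 nM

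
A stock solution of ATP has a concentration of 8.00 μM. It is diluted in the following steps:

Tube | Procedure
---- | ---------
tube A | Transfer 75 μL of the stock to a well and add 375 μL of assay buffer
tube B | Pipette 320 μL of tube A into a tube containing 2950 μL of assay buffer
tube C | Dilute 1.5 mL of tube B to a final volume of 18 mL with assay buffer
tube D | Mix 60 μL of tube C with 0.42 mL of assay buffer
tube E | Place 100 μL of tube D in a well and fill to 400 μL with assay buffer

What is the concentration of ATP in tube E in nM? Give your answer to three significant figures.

Step 1: 75 μL + 375 μL = 450 μL total → factor 450/75 = 6
Step 2: 320 μL + 2950 μL = 3270 μL total → factor 3270/320 = 10.219
Step 3: 1.5 mL brought to 18 mL → factor 18/1.5 = 12
Step 4: 60 μL + 0.42 mL = 480 μL total → factor 480/60 = 8
Step 5: 100 μL brought to 400 μL → factor 400/100 = 4
Dilution factor through tube E = 6 × 10.219 × 12 × 8 × 4 = 23544
[tube E] = 8.00 μM / 23544 = 0.0003398 μM = 0.340 nM

0.340 nM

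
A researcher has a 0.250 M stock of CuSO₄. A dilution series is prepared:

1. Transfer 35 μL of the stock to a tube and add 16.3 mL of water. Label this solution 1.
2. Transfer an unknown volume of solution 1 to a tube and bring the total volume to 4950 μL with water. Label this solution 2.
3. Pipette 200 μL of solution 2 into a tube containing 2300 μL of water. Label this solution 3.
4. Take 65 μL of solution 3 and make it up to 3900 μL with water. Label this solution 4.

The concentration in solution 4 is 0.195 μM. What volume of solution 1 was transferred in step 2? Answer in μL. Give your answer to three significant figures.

1.35 × 10^3 μL

Step 1: 35 μL + 16.3 mL = 16335 μL total → factor 16335/35 = 466.71
Step 2: v brought to 4950 μL → factor = 4950 μL/v
Step 3: 200 μL + 2300 μL = 2500 μL total → factor 2500/200 = 12.5
Step 4: 65 μL brought to 3900 μL → factor 3900/65 = 60
Product of known-step factors = 3.5004 × 10^5
Overall factor = 0.250 M / (0.195 μM) = 1.2821 × 10^6
Step-2 factor = 1.2821 × 10^6 / 3.5004 × 10^5 = 3.6626
v = 4950 μL / 3.6626 = 1.35 × 10^3 μL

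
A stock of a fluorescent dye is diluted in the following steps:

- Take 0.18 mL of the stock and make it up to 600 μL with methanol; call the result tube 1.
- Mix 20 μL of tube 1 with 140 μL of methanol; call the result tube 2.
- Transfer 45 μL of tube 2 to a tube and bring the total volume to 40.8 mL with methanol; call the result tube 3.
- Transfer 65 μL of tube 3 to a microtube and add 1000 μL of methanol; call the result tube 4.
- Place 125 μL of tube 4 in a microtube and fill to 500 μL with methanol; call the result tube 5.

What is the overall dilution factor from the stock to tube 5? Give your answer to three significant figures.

Step 1: 0.18 mL brought to 600 μL → factor 0.6/0.18 = 3.3333
Step 2: 20 μL + 140 μL = 160 μL total → factor 160/20 = 8
Step 3: 45 μL brought to 40.8 mL → factor 40800/45 = 906.67
Step 4: 65 μL + 1000 μL = 1065 μL total → factor 1065/65 = 16.385
Step 5: 125 μL brought to 500 μL → factor 500/125 = 4
Overall dilution factor = 3.3333 × 8 × 906.67 × 16.385 × 4 = 1.5846 × 10^6

1.58 × 10^6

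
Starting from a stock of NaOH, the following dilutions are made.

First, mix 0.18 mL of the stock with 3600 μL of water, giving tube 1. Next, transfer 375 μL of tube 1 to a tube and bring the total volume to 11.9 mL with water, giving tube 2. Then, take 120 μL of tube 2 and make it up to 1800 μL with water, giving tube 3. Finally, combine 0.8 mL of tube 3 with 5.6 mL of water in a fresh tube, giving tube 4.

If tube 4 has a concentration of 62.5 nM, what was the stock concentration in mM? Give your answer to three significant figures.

Step 1: 0.18 mL + 3600 μL = 3.78 mL total → factor 3.78/0.18 = 21
Step 2: 375 μL brought to 11.9 mL → factor 11900/375 = 31.733
Step 3: 120 μL brought to 1800 μL → factor 1800/120 = 15
Step 4: 0.8 mL + 5.6 mL = 6.4 mL total → factor 6.4/0.8 = 8
Overall dilution factor = 21 × 31.733 × 15 × 8 = 79968
Stock = 62.5 nM × 79968 = 4.998 × 10^6 nM = 5.00 mM

5.00 mM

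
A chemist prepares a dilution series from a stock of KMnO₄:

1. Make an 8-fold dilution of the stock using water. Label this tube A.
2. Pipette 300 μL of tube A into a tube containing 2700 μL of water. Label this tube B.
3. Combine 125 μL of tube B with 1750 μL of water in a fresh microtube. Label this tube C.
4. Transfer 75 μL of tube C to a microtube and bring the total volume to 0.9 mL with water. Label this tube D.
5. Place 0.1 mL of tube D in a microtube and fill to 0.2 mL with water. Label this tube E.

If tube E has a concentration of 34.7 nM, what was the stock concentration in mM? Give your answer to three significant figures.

0.999 mM

Step 1: 8-fold → factor 8
Step 2: 300 μL + 2700 μL = 3000 μL total → factor 3000/300 = 10
Step 3: 125 μL + 1750 μL = 1875 μL total → factor 1875/125 = 15
Step 4: 75 μL brought to 0.9 mL → factor 900/75 = 12
Step 5: 0.1 mL brought to 0.2 mL → factor 0.2/0.1 = 2
Overall dilution factor = 8 × 10 × 15 × 12 × 2 = 28800
Stock = 34.7 nM × 28800 = 9.994 × 10^5 nM = 0.999 mM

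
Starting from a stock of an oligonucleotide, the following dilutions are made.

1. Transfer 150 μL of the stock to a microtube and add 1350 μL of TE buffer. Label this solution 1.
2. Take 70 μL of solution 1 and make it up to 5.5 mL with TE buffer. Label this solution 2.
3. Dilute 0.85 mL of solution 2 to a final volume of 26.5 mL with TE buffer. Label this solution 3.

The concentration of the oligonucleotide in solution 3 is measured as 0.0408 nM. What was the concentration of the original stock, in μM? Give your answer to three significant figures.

Step 1: 150 μL + 1350 μL = 1500 μL total → factor 1500/150 = 10
Step 2: 70 μL brought to 5.5 mL → factor 5500/70 = 78.571
Step 3: 0.85 mL brought to 26.5 mL → factor 26.5/0.85 = 31.176
Overall dilution factor = 10 × 78.571 × 31.176 = 24496
Stock = 0.0408 nM × 24496 = 999.4 nM = 0.999 μM

0.999 μM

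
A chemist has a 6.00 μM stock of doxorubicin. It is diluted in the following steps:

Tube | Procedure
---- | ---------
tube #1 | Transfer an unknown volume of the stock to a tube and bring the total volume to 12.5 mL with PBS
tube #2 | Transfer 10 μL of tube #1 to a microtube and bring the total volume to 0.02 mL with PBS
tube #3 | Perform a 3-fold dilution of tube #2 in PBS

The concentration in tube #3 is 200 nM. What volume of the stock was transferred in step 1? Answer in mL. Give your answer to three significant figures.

2.50 mL

Step 1: v brought to 12.5 mL → factor = 12.5 mL/v
Step 2: 10 μL brought to 0.02 mL → factor 20/10 = 2
Step 3: 3-fold → factor 3
Product of known-step factors = 6
Overall factor = 6.00 μM / (200 nM) = 30
Step-1 factor = 30 / 6 = 5
v = 12.5 mL / 5 = 2.50 mL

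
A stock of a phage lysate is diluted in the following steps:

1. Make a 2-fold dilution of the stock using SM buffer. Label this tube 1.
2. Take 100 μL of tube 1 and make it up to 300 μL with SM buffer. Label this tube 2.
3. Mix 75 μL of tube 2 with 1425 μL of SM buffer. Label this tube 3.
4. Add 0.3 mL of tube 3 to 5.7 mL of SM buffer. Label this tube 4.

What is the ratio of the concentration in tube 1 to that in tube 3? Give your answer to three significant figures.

60.0

Step 1: 2-fold → factor 2
Step 2: 100 μL brought to 300 μL → factor 300/100 = 3
Step 3: 75 μL + 1425 μL = 1500 μL total → factor 1500/75 = 20
Dilution factor to tube 1 = 2; to tube 3 = 120
[tube 1]/[tube 3] = (factor to tube 3)/(factor to tube 1) = 120/2 = 60.0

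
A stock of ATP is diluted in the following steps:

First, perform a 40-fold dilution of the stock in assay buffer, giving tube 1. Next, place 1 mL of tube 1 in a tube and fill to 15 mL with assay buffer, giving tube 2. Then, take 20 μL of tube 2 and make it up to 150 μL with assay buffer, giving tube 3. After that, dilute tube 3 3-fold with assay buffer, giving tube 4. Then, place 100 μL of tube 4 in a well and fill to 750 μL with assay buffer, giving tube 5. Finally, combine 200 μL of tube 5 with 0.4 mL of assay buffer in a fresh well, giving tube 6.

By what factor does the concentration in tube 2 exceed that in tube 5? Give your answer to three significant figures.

Step 1: 40-fold → factor 40
Step 2: 1 mL brought to 15 mL → factor 15/1 = 15
Step 3: 20 μL brought to 150 μL → factor 150/20 = 7.5
Step 4: 3-fold → factor 3
Step 5: 100 μL brought to 750 μL → factor 750/100 = 7.5
Dilution factor to tube 2 = 600; to tube 5 = 1.0125 × 10^5
[tube 2]/[tube 5] = (factor to tube 5)/(factor to tube 2) = 1.0125 × 10^5/600 = 169

169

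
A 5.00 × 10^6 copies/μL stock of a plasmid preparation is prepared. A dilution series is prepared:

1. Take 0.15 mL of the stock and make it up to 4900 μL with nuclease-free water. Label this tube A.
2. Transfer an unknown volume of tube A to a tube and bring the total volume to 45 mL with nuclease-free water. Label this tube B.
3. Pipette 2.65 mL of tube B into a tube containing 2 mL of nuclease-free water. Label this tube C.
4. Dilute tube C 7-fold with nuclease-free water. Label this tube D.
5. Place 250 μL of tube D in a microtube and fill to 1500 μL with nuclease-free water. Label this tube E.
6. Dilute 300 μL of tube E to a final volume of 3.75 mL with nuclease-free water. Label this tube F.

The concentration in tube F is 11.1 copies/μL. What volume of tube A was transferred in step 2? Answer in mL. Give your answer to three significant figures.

3.01 mL

Step 1: 0.15 mL brought to 4900 μL → factor 4.9/0.15 = 32.667
Step 2: v brought to 45 mL → factor = 45 mL/v
Step 3: 2.65 mL + 2 mL = 4.65 mL total → factor 4.65/2.65 = 1.7547
Step 4: 7-fold → factor 7
Step 5: 250 μL brought to 1500 μL → factor 1500/250 = 6
Step 6: 300 μL brought to 3.75 mL → factor 3750/300 = 12.5
Product of known-step factors = 30093
Overall factor = 5.00 × 10^6 copies/μL / (11.1 copies/μL) = 4.5045 × 10^5
Step-2 factor = 4.5045 × 10^5 / 30093 = 14.968
v = 45 mL / 14.968 = 3.01 mL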